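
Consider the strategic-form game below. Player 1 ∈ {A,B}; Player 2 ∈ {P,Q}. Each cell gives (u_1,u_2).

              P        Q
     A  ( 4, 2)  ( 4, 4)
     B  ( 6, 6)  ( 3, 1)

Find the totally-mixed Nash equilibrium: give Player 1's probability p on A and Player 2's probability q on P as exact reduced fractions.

P1 indiff ⇒ q·4+(1-q)·4 = q·6+(1-q)·3 ⇒ q(-2) = (1-q)(-1) ⇒ q = 1/3
P2 indiff ⇒ p·2+(1-p)·6 = p·4+(1-p)·1 ⇒ p(-2) = (1-p)(-5) ⇒ p = 5/7

(p,q) = (5/7, 1/3)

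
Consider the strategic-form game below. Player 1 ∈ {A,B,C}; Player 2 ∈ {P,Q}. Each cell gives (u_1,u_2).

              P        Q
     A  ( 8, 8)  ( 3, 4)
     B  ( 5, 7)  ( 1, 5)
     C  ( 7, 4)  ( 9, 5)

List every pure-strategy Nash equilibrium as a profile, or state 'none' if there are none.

Nash profiles: (A,P), (C,Q)

(A,P): NE
(A,Q): not NE [P1→C gives 9>3; P2→P gives 8>4]
(B,P): not NE [P1→A gives 8>5]
(B,Q): not NE [P1→C gives 9>1; P2→P gives 7>5]
(C,P): not NE [P1→A gives 8>7; P2→Q gives 5>4]
(C,Q): NE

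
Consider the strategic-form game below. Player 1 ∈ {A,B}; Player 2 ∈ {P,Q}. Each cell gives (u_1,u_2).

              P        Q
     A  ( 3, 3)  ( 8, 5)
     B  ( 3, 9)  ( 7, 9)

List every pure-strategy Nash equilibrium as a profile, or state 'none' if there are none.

PSNE = {(A,Q), (B,P)}

(A,P): not NE [P2→Q gives 5>3]
(A,Q): NE
(B,P): NE
(B,Q): not NE [P1→A gives 8>7]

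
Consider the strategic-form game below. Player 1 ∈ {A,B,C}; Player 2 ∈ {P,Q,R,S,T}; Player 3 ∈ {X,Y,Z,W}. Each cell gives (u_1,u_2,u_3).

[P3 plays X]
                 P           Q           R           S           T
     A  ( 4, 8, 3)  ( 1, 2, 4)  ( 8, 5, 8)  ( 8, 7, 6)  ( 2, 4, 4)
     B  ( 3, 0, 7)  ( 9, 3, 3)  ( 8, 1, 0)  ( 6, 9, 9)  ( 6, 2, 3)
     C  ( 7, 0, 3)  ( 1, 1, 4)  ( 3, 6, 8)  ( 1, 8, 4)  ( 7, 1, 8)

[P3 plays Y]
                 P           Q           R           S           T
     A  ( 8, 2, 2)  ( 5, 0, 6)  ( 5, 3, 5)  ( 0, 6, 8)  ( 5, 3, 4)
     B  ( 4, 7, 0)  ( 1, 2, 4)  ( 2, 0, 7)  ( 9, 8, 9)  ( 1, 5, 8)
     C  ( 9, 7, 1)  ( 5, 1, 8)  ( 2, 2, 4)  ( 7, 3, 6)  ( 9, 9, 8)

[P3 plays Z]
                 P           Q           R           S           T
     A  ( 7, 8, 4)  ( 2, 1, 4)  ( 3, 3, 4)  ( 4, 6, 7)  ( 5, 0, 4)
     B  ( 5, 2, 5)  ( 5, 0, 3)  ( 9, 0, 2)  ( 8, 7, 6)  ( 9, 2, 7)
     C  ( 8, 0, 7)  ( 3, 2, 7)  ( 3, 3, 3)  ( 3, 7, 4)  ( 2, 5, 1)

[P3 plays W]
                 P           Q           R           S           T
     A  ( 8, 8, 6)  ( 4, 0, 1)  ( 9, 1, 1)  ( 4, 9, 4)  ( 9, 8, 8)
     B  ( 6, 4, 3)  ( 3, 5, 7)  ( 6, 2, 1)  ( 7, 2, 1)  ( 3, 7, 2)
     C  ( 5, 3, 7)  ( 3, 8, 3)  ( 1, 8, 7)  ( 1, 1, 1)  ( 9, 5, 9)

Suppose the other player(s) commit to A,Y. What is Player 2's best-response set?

BR_2 = {S}

u_2(P vs A,Y) = 2
u_2(Q vs A,Y) = 0
u_2(R vs A,Y) = 3
u_2(S vs A,Y) = 6
u_2(T vs A,Y) = 3
max payoff 6 at {S}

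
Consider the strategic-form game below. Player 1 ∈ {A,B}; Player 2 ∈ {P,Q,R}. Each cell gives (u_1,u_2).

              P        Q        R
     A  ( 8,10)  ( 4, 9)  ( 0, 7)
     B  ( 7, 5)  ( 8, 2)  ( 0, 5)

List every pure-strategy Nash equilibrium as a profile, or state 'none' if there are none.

PSNE = {(A,P), (B,R)}

(A,P): NE
(A,Q): not NE [P1→B gives 8>4; P2→P gives 10>9]
(A,R): not NE [P2→P gives 10>7]
(B,P): not NE [P1→A gives 8>7]
(B,Q): not NE [P2→R gives 5>2]
(B,R): NE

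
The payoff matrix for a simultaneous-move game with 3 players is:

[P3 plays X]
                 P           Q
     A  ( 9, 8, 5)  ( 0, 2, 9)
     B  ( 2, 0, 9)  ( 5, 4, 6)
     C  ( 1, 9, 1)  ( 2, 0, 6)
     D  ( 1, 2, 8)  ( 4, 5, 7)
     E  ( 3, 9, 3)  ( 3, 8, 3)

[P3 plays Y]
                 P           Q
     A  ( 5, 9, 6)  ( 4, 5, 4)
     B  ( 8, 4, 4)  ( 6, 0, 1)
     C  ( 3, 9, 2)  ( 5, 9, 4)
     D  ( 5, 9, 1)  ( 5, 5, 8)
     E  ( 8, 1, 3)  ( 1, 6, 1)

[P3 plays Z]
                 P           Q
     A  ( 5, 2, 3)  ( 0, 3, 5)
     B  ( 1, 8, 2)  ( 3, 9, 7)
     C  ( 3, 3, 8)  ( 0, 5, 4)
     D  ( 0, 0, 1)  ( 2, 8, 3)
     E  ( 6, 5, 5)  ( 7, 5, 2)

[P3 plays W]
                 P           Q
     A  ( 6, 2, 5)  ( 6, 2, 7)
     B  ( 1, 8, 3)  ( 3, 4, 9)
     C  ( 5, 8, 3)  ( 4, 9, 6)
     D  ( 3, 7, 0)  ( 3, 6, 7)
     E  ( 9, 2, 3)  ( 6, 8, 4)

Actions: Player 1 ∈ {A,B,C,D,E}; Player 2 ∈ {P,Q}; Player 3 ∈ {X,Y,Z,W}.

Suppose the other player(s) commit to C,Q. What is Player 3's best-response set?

P3 best: {X,W}

u_3(X vs C,Q) = 6
u_3(Y vs C,Q) = 4
u_3(Z vs C,Q) = 4
u_3(W vs C,Q) = 6
max payoff 6 at {X,W}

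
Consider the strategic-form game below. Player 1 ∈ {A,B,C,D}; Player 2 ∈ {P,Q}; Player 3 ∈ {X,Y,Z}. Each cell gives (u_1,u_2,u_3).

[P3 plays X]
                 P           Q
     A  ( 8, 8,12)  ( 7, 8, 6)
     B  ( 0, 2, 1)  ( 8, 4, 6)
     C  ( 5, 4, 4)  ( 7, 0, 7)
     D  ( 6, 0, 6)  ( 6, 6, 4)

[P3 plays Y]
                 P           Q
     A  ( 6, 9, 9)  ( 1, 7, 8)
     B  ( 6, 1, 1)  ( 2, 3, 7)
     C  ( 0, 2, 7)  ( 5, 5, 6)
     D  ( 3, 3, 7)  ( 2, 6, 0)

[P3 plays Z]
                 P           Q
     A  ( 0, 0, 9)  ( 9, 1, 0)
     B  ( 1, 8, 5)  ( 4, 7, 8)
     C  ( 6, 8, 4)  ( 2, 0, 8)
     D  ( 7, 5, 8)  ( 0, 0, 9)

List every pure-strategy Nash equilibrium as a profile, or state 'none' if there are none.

(A,P,X): NE
(A,P,Y): not NE [P3→X gives 12>9]
(A,P,Z): not NE [P1→D gives 7>0; P2→Q gives 1>0; P3→X gives 12>9]
(A,Q,X): not NE [P1→B gives 8>7; P3→Y gives 8>6]
(A,Q,Y): not NE [P1→C gives 5>1; P2→P gives 9>7]
(A,Q,Z): not NE [P3→Y gives 8>0]
(B,P,X): not NE [P1→A gives 8>0; P2→Q gives 4>2; P3→Z gives 5>1]
(B,P,Y): not NE [P2→Q gives 3>1; P3→Z gives 5>1]
(B,P,Z): not NE [P1→D gives 7>1]
(B,Q,X): not NE [P3→Z gives 8>6]
(B,Q,Y): not NE [P1→C gives 5>2; P3→Z gives 8>7]
(B,Q,Z): not NE [P1→A gives 9>4; P2→P gives 8>7]
(C,P,X): not NE [P1→A gives 8>5; P3→Y gives 7>4]
(C,P,Y): not NE [P1→B gives 6>0; P2→Q gives 5>2]
(C,P,Z): not NE [P1→D gives 7>6; P3→Y gives 7>4]
(C,Q,X): not NE [P1→B gives 8>7; P2→P gives 4>0; P3→Z gives 8>7]
(C,Q,Y): not NE [P3→Z gives 8>6]
(C,Q,Z): not NE [P1→A gives 9>2; P2→P gives 8>0]
(D,P,X): not NE [P1→A gives 8>6; P2→Q gives 6>0; P3→Z gives 8>6]
(D,P,Y): not NE [P1→B gives 6>3; P2→Q gives 6>3; P3→Z gives 8>7]
(D,P,Z): NE
(D,Q,X): not NE [P1→B gives 8>6; P3→Z gives 9>4]
(D,Q,Y): not NE [P1→C gives 5>2; P3→Z gives 9>0]
(D,Q,Z): not NE [P1→A gives 9>0; P2→P gives 5>0]

PSNE = {(A,P,X), (D,P,Z)}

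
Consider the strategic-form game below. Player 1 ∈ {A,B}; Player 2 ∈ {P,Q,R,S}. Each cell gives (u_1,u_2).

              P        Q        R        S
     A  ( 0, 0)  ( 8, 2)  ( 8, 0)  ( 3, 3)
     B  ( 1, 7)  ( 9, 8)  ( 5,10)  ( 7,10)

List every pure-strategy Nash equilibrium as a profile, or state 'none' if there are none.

PSNE = {(B,S)}

(A,P): not NE [P1→B gives 1>0; P2→S gives 3>0]
(A,Q): not NE [P1→B gives 9>8; P2→S gives 3>2]
(A,R): not NE [P2→S gives 3>0]
(A,S): not NE [P1→B gives 7>3]
(B,P): not NE [P2→S gives 10>7]
(B,Q): not NE [P2→S gives 10>8]
(B,R): not NE [P1→A gives 8>5]
(B,S): NE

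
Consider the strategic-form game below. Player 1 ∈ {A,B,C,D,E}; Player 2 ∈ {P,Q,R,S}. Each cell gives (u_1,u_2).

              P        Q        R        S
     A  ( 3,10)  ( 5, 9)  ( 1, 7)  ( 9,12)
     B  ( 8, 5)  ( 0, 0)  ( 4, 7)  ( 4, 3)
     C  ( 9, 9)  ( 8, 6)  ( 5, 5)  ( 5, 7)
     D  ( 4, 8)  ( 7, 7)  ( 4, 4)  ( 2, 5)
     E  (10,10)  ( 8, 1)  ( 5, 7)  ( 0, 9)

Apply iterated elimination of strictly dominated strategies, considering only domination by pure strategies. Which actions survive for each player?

P1 drop B (C beats it: P:9>8 Q:8>0 R:5>4 S:5>4)
P1 drop D (C beats it: P:9>4 Q:8>7 R:5>4 S:5>2)
P2 drop Q (P beats it: A:10>9 C:9>6 E:10>1)
P2 drop R (P beats it: A:10>7 C:9>5 E:10>7)
P1→{A,C,E} P2→{P,S}

Remaining: P1:{A,C,E} P2:{P,S}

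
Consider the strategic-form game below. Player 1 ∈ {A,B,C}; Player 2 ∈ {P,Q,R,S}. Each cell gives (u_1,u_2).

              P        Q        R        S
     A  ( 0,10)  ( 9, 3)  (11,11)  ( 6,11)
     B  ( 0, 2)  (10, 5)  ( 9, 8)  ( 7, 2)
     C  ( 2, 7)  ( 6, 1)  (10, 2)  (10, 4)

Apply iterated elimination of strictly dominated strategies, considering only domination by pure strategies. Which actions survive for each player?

P2 drop Q (R beats it: A:11>3 B:8>5 C:2>1)
P1 drop B (C beats it: P:2>0 R:10>9 S:10>7)
P1→{A,C} P2→{P,R,S}

IESDS → P1:{A,C} P2:{P,R,S}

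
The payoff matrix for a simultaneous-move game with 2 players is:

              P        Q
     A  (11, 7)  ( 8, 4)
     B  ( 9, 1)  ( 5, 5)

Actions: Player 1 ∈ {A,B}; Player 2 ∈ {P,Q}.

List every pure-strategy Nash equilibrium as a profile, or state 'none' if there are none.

NE set: (A,P)

(A,P): NE
(A,Q): not NE [P2→P gives 7>4]
(B,P): not NE [P1→A gives 11>9; P2→Q gives 5>1]
(B,Q): not NE [P1→A gives 8>5]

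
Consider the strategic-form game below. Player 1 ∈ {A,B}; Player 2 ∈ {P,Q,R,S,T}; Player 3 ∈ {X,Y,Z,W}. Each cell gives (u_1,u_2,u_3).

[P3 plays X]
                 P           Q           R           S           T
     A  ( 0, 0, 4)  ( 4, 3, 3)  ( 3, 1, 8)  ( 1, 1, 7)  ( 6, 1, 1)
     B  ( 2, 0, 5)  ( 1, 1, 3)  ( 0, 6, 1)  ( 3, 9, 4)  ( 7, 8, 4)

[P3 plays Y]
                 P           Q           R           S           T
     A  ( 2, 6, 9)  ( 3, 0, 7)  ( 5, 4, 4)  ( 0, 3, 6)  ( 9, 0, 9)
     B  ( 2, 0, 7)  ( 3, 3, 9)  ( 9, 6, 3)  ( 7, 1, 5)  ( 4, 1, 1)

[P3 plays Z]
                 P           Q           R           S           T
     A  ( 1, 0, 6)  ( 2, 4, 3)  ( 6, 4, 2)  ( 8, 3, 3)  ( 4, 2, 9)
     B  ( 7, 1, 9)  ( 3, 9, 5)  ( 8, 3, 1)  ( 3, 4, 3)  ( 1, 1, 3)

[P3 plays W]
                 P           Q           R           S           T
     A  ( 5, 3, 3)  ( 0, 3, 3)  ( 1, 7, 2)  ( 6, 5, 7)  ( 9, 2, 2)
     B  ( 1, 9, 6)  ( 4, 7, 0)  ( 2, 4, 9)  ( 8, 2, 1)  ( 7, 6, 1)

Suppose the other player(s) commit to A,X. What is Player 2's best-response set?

argmax u_2 = {Q}

u_2(P vs A,X) = 0
u_2(Q vs A,X) = 3
u_2(R vs A,X) = 1
u_2(S vs A,X) = 1
u_2(T vs A,X) = 1
max payoff 3 at {Q}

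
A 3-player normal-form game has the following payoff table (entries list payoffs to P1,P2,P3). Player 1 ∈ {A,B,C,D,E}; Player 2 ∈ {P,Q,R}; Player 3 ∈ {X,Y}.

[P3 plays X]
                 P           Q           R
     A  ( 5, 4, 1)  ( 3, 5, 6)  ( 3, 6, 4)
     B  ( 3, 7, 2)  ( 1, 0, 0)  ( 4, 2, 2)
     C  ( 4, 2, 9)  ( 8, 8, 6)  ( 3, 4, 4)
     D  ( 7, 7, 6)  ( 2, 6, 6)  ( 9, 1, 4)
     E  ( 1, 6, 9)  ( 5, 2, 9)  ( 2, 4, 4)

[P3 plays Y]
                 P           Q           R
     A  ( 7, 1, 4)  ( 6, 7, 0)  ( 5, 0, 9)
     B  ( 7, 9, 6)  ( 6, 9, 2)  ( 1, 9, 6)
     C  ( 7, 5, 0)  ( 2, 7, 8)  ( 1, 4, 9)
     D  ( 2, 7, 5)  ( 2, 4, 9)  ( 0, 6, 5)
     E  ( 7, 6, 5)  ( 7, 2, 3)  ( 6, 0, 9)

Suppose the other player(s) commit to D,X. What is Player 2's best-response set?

BR_2 = {P}

u_2(P vs D,X) = 7
u_2(Q vs D,X) = 6
u_2(R vs D,X) = 1
max payoff 7 at {P}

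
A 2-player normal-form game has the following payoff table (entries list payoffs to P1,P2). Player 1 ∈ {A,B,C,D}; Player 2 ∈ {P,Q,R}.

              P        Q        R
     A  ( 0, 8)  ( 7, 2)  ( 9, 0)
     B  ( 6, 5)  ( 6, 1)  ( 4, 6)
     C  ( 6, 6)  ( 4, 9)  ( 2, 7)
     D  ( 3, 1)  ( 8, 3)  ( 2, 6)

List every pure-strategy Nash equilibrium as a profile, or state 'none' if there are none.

(A,P): not NE [P1→C gives 6>0]
(A,Q): not NE [P1→D gives 8>7; P2→P gives 8>2]
(A,R): not NE [P2→P gives 8>0]
(B,P): not NE [P2→R gives 6>5]
(B,Q): not NE [P1→D gives 8>6; P2→R gives 6>1]
(B,R): not NE [P1→A gives 9>4]
(C,P): not NE [P2→Q gives 9>6]
(C,Q): not NE [P1→D gives 8>4]
(C,R): not NE [P1→A gives 9>2; P2→Q gives 9>7]
(D,P): not NE [P1→C gives 6>3; P2→R gives 6>1]
(D,Q): not NE [P2→R gives 6>3]
(D,R): not NE [P1→A gives 9>2]

Equilibria: none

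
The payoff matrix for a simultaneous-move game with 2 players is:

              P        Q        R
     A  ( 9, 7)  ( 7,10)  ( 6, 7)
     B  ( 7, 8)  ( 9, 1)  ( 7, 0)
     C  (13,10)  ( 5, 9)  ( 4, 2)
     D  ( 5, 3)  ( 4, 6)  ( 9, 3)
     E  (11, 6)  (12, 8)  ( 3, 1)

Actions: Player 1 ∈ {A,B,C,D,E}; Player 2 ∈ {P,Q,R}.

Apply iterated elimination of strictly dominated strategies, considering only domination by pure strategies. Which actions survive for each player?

IESDS → P1:{C,E} P2:{P,Q}

P2 drop R (Q beats it: A:10>7 B:1>0 C:9>2 D:6>3 E:8>1)
P1 drop A (E beats it: P:11>9 Q:12>7)
P1 drop B (E beats it: P:11>7 Q:12>9)
P1 drop D (C beats it: P:13>5 Q:5>4)
P1→{C,E} P2→{P,Q}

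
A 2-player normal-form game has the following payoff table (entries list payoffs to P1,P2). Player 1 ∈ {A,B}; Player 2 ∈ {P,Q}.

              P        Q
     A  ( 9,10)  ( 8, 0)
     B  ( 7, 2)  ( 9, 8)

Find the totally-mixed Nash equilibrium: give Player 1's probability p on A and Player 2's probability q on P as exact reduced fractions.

P1 indiff ⇒ q·9+(1-q)·8 = q·7+(1-q)·9 ⇒ q(2) = (1-q)(1) ⇒ q = 1/3
P2 indiff ⇒ p·10+(1-p)·2 = p·0+(1-p)·8 ⇒ p(10) = (1-p)(6) ⇒ p = 3/8

P1 mixes 3/8 on A; P2 mixes 1/3 on P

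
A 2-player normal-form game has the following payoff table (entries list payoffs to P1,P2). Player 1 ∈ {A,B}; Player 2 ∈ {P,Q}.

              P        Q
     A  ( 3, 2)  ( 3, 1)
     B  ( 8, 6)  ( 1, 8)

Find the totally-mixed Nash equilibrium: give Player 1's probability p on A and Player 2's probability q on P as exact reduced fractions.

(p,q) = (2/3, 2/7)

P1 indiff ⇒ q·3+(1-q)·3 = q·8+(1-q)·1 ⇒ q(-5) = (1-q)(-2) ⇒ q = 2/7
P2 indiff ⇒ p·2+(1-p)·6 = p·1+(1-p)·8 ⇒ p(1) = (1-p)(2) ⇒ p = 2/3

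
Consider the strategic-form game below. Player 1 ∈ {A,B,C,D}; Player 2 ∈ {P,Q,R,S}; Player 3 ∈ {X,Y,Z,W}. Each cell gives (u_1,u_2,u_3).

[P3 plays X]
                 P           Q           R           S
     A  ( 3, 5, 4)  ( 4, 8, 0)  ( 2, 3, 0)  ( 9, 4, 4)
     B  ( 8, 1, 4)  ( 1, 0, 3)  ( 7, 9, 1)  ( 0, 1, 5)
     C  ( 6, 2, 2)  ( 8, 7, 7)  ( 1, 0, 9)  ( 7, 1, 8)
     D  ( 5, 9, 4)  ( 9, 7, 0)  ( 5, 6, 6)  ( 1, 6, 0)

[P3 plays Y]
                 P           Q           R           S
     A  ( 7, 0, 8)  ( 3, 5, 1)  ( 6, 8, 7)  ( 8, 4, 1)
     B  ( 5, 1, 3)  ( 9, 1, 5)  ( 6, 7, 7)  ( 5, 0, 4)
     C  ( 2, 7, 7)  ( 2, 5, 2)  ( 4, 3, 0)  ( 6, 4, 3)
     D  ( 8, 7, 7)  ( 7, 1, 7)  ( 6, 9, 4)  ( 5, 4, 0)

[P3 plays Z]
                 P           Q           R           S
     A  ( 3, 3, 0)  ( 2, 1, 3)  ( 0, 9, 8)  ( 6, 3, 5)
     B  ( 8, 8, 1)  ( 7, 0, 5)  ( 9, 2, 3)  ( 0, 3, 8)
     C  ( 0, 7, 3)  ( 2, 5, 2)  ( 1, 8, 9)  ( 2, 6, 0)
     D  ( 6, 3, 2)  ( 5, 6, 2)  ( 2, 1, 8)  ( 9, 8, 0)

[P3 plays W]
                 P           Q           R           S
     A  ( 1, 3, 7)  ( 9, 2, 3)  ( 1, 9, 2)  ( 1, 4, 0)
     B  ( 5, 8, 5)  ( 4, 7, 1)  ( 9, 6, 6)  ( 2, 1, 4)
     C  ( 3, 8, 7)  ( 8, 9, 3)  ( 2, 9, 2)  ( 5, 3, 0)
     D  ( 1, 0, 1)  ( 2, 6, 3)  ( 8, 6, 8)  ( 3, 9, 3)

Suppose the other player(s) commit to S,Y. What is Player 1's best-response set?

P1 best: {A}

u_1(A vs S,Y) = 8
u_1(B vs S,Y) = 5
u_1(C vs S,Y) = 6
u_1(D vs S,Y) = 5
max payoff 8 at {A}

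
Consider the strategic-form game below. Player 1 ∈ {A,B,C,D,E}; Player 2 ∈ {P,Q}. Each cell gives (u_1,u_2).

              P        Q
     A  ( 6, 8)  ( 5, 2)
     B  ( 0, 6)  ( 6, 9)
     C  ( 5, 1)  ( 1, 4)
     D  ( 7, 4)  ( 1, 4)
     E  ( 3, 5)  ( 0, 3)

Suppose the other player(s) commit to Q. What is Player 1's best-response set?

argmax u_1 = {B}

u_1(A vs Q) = 5
u_1(B vs Q) = 6
u_1(C vs Q) = 1
u_1(D vs Q) = 1
u_1(E vs Q) = 0
max payoff 6 at {B}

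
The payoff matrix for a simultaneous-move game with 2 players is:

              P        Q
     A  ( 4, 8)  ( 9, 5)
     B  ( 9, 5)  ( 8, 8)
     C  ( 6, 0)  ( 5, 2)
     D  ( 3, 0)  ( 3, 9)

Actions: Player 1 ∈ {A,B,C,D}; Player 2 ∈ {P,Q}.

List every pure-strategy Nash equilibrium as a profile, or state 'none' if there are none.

(A,P): not NE [P1→B gives 9>4]
(A,Q): not NE [P2→P gives 8>5]
(B,P): not NE [P2→Q gives 8>5]
(B,Q): not NE [P1→A gives 9>8]
(C,P): not NE [P1→B gives 9>6; P2→Q gives 2>0]
(C,Q): not NE [P1→A gives 9>5]
(D,P): not NE [P1→B gives 9>3; P2→Q gives 9>0]
(D,Q): not NE [P1→A gives 9>3]

No pure NE.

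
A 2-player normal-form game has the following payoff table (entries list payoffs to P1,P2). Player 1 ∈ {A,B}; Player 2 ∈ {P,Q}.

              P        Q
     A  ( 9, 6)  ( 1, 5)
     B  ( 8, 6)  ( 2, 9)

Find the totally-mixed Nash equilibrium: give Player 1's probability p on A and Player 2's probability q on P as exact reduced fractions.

P1 indiff ⇒ q·9+(1-q)·1 = q·8+(1-q)·2 ⇒ q(1) = (1-q)(1) ⇒ q = 1/2
P2 indiff ⇒ p·6+(1-p)·6 = p·5+(1-p)·9 ⇒ p(1) = (1-p)(3) ⇒ p = 3/4

P1 mixes 3/4 on A; P2 mixes 1/2 on P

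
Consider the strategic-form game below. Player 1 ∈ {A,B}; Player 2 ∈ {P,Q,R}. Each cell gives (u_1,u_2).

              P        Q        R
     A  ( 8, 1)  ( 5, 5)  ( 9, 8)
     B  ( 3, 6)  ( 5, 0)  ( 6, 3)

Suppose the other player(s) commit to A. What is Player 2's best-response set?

u_2(P vs A) = 1
u_2(Q vs A) = 5
u_2(R vs A) = 8
max payoff 8 at {R}

argmax u_2 = {R}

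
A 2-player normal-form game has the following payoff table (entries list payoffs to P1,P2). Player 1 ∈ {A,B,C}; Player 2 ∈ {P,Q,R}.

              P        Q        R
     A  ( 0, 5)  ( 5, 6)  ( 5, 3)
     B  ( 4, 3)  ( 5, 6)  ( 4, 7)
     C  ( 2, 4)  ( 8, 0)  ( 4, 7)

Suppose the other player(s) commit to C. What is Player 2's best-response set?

P2 best: {R}

u_2(P vs C) = 4
u_2(Q vs C) = 0
u_2(R vs C) = 7
max payoff 7 at {R}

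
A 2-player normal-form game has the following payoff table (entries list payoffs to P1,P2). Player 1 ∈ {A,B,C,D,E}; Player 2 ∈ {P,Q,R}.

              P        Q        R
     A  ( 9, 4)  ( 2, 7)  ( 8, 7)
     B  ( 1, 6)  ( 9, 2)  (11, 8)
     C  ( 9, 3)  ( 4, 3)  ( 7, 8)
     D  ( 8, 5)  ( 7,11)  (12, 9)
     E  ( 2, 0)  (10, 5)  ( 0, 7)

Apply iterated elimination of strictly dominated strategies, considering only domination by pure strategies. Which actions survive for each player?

P2 drop P (R beats it: A:7>4 B:8>6 C:8>3 D:9>5 E:7>0)
P1 drop A (B beats it: Q:9>2 R:11>8)
P1 drop C (B beats it: Q:9>4 R:11>7)
P1→{B,D,E} P2→{Q,R}

Remaining: P1:{B,D,E} P2:{Q,R}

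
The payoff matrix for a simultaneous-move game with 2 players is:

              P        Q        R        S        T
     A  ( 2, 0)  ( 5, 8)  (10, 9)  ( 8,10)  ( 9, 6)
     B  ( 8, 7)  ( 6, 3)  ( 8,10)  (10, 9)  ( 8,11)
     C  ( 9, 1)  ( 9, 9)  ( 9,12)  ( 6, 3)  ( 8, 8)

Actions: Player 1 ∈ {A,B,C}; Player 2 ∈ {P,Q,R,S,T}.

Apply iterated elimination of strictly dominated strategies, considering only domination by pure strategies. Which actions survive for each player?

P2 drop P (R beats it: A:9>0 B:10>7 C:12>1)
P2 drop Q (R beats it: A:9>8 B:10>3 C:12>9)
P1 drop C (A beats it: R:10>9 S:8>6 T:9>8)
P1→{A,B} P2→{R,S,T}

IESDS → P1:{A,B} P2:{R,S,T}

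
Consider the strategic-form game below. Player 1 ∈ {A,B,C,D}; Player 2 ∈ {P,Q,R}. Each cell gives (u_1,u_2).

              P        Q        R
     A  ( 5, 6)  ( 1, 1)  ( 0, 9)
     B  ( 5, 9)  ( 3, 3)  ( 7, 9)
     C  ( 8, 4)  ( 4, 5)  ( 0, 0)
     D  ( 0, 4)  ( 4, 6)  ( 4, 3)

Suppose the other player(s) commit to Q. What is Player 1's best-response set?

u_1(A vs Q) = 1
u_1(B vs Q) = 3
u_1(C vs Q) = 4
u_1(D vs Q) = 4
max payoff 4 at {C,D}

BR_1 = {C,D}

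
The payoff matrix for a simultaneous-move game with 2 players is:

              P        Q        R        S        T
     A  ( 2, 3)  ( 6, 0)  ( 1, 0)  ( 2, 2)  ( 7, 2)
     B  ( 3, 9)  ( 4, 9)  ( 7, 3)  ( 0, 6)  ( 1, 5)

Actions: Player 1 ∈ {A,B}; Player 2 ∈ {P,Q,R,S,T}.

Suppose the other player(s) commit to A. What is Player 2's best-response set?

P2 best: {P}

u_2(P vs A) = 3
u_2(Q vs A) = 0
u_2(R vs A) = 0
u_2(S vs A) = 2
u_2(T vs A) = 2
max payoff 3 at {P}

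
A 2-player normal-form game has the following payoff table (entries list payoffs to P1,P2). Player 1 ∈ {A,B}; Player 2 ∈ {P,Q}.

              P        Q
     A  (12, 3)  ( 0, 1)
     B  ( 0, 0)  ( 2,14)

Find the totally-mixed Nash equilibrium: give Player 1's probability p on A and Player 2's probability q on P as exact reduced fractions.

P1 mixes 7/8 on A; P2 mixes 1/7 on P

P1 indiff ⇒ q·12+(1-q)·0 = q·0+(1-q)·2 ⇒ q(12) = (1-q)(2) ⇒ q = 1/7
P2 indiff ⇒ p·3+(1-p)·0 = p·1+(1-p)·14 ⇒ p(2) = (1-p)(14) ⇒ p = 7/8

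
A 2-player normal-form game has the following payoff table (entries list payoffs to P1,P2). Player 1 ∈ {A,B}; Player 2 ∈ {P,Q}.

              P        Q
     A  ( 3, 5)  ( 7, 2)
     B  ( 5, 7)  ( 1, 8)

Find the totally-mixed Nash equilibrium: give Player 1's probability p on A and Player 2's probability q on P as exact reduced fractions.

P1 indiff ⇒ q·3+(1-q)·7 = q·5+(1-q)·1 ⇒ q(-2) = (1-q)(-6) ⇒ q = 3/4
P2 indiff ⇒ p·5+(1-p)·7 = p·2+(1-p)·8 ⇒ p(3) = (1-p)(1) ⇒ p = 1/4

p=1/4, q=3/4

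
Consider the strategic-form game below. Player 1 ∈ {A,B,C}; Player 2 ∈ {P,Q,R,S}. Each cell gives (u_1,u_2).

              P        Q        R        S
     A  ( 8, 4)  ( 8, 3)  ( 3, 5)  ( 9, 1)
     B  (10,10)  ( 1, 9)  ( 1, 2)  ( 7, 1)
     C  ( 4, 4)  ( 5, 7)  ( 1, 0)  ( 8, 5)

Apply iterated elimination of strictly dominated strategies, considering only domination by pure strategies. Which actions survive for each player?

P1 drop C (A beats it: P:8>4 Q:8>5 R:3>1 S:9>8)
P2 drop Q (P beats it: A:4>3 B:10>9)
P2 drop S (P beats it: A:4>1 B:10>1)
P1→{A,B} P2→{P,R}

Survivors P1:{A,B} P2:{P,R}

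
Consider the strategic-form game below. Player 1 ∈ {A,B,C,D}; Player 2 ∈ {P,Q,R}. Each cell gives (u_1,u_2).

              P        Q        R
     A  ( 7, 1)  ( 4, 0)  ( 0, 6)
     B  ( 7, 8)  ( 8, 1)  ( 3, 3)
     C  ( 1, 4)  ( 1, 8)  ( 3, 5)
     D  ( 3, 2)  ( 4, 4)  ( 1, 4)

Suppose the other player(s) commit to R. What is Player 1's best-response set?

u_1(A vs R) = 0
u_1(B vs R) = 3
u_1(C vs R) = 3
u_1(D vs R) = 1
max payoff 3 at {B,C}

P1 best: {B,C}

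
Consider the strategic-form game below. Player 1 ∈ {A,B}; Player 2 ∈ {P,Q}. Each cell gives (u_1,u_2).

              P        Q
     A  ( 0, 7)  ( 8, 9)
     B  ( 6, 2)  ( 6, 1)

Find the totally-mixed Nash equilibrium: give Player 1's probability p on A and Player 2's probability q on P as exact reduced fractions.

p=1/3, q=1/4

P1 indiff ⇒ q·0+(1-q)·8 = q·6+(1-q)·6 ⇒ q(-6) = (1-q)(-2) ⇒ q = 1/4
P2 indiff ⇒ p·7+(1-p)·2 = p·9+(1-p)·1 ⇒ p(-2) = (1-p)(-1) ⇒ p = 1/3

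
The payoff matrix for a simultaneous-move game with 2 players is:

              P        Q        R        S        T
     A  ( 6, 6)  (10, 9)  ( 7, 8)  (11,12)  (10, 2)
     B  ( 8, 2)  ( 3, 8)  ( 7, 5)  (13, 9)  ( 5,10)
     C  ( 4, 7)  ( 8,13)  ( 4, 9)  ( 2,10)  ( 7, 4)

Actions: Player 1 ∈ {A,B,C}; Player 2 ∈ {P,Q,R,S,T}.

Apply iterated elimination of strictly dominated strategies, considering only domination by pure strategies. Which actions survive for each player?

P1 drop C (A beats it: P:6>4 Q:10>8 R:7>4 S:11>2 T:10>7)
P2 drop P (Q beats it: A:9>6 B:8>2)
P2 drop Q (S beats it: A:12>9 B:9>8)
P2 drop R (S beats it: A:12>8 B:9>5)
P1→{A,B} P2→{S,T}

Survivors P1:{A,B} P2:{S,T}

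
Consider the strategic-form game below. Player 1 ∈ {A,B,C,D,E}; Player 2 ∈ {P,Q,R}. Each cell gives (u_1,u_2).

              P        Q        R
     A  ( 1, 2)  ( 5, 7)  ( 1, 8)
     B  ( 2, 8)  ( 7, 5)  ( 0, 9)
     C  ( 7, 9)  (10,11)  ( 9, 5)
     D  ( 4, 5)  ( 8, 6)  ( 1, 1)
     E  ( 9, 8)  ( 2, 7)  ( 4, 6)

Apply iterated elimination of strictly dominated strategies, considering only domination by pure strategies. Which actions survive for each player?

P1 drop A (C beats it: P:7>1 Q:10>5 R:9>1)
P1 drop B (C beats it: P:7>2 Q:10>7 R:9>0)
P1 drop D (C beats it: P:7>4 Q:10>8 R:9>1)
P2 drop R (P beats it: C:9>5 E:8>6)
P1→{C,E} P2→{P,Q}

IESDS → P1:{C,E} P2:{P,Q}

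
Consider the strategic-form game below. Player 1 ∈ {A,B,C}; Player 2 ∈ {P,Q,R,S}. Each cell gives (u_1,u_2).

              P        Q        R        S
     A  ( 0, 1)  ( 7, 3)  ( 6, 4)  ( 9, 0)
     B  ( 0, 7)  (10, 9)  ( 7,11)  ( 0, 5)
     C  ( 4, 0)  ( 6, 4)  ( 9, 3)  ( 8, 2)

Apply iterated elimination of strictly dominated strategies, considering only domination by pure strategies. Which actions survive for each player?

Survivors P1:{B,C} P2:{Q,R}

P2 drop P (Q beats it: A:3>1 B:9>7 C:4>0)
P2 drop S (Q beats it: A:3>0 B:9>5 C:4>2)
P1 drop A (B beats it: Q:10>7 R:7>6)
P1→{B,C} P2→{Q,R}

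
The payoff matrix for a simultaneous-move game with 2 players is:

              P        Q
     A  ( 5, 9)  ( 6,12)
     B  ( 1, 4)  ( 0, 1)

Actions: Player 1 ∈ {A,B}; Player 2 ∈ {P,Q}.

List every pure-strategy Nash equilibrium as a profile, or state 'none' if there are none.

Nash profiles: (A,Q)

(A,P): not NE [P2→Q gives 12>9]
(A,Q): NE
(B,P): not NE [P1→A gives 5>1]
(B,Q): not NE [P1→A gives 6>0; P2→P gives 4>1]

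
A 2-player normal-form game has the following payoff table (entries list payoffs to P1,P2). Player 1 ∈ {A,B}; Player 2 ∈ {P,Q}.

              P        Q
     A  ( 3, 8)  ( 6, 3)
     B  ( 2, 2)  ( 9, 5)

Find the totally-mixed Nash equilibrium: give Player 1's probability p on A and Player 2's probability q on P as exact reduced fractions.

(p,q) = (3/8, 3/4)

P1 indiff ⇒ q·3+(1-q)·6 = q·2+(1-q)·9 ⇒ q(1) = (1-q)(3) ⇒ q = 3/4
P2 indiff ⇒ p·8+(1-p)·2 = p·3+(1-p)·5 ⇒ p(5) = (1-p)(3) ⇒ p = 3/8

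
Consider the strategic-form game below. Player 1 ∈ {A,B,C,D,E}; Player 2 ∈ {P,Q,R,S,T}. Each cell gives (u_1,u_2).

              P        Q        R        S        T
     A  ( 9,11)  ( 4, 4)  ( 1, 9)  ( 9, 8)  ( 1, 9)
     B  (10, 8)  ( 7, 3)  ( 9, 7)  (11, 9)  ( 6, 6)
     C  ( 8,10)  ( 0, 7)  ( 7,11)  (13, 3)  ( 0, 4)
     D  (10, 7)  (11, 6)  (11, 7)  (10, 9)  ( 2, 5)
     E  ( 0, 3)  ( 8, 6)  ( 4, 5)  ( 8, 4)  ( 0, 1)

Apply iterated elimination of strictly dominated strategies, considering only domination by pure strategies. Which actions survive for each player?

P1 drop A (B beats it: P:10>9 Q:7>4 R:9>1 S:11>9 T:6>1)
P1 drop E (D beats it: P:10>0 Q:11>8 R:11>4 S:10>8 T:2>0)
P2 drop Q (P beats it: B:8>3 C:10>7 D:7>6)
P2 drop T (P beats it: B:8>6 C:10>4 D:7>5)
P1→{B,C,D} P2→{P,R,S}

IESDS → P1:{B,C,D} P2:{P,R,S}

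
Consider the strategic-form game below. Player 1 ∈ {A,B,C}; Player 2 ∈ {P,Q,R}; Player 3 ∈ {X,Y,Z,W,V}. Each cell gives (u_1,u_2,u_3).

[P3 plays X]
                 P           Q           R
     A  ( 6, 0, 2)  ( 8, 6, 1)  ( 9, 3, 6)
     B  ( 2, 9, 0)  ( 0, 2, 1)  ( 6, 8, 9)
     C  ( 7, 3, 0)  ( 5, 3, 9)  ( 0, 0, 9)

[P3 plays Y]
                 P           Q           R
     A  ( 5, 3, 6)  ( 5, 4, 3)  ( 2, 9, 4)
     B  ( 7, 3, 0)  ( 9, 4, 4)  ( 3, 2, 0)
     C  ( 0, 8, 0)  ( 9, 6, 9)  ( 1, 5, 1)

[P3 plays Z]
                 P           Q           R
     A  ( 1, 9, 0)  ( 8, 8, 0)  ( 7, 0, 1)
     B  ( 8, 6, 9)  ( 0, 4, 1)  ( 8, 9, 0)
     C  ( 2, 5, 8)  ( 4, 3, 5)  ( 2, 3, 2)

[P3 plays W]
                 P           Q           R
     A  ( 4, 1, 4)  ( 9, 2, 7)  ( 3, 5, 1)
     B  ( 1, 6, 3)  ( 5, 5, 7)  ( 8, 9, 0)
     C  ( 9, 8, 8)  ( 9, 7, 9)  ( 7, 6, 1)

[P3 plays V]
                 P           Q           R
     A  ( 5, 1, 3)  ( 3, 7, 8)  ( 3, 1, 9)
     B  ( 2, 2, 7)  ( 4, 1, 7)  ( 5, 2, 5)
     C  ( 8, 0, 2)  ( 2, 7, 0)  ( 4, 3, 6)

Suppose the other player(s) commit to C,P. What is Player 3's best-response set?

u_3(X vs C,P) = 0
u_3(Y vs C,P) = 0
u_3(Z vs C,P) = 8
u_3(W vs C,P) = 8
u_3(V vs C,P) = 2
max payoff 8 at {Z,W}

BR_3 = {Z,W}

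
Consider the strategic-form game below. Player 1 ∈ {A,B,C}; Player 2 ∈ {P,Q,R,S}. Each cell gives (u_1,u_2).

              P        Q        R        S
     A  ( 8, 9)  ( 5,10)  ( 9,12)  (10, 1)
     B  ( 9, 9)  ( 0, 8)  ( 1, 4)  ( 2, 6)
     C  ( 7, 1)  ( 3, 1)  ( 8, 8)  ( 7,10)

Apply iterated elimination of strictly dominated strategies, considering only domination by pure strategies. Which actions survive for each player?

IESDS → P1:{A,B} P2:{P,Q,R}

P1 drop C (A beats it: P:8>7 Q:5>3 R:9>8 S:10>7)
P2 drop S (P beats it: A:9>1 B:9>6)
P1→{A,B} P2→{P,Q,R}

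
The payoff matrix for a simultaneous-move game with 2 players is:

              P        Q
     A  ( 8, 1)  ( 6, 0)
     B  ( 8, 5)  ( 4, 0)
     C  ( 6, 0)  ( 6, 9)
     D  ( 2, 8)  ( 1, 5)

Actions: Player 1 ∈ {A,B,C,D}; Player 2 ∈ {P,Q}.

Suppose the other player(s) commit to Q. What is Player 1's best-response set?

u_1(A vs Q) = 6
u_1(B vs Q) = 4
u_1(C vs Q) = 6
u_1(D vs Q) = 1
max payoff 6 at {A,C}

argmax u_1 = {A,C}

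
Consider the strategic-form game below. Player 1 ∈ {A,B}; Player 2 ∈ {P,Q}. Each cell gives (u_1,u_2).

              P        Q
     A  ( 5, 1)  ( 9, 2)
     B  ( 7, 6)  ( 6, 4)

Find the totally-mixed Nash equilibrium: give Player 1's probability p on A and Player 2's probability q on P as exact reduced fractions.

(p,q) = (2/3, 3/5)

P1 indiff ⇒ q·5+(1-q)·9 = q·7+(1-q)·6 ⇒ q(-2) = (1-q)(-3) ⇒ q = 3/5
P2 indiff ⇒ p·1+(1-p)·6 = p·2+(1-p)·4 ⇒ p(-1) = (1-p)(-2) ⇒ p = 2/3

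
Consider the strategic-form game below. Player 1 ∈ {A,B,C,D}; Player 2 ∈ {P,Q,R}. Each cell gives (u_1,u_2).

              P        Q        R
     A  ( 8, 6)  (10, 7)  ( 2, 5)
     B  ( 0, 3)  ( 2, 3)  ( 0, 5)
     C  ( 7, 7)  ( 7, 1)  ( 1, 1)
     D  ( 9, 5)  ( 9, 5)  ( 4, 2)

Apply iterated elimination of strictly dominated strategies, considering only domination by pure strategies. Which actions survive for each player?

IESDS → P1:{A,D} P2:{P,Q}

P1 drop B (A beats it: P:8>0 Q:10>2 R:2>0)
P1 drop C (A beats it: P:8>7 Q:10>7 R:2>1)
P2 drop R (P beats it: A:6>5 D:5>2)
P1→{A,D} P2→{P,Q}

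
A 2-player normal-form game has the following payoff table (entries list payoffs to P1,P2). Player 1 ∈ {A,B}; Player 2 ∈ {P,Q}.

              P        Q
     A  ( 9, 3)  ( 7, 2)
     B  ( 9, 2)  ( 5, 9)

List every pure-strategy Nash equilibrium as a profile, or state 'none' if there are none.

Nash profiles: (A,P)

(A,P): NE
(A,Q): not NE [P2→P gives 3>2]
(B,P): not NE [P2→Q gives 9>2]
(B,Q): not NE [P1→A gives 7>5]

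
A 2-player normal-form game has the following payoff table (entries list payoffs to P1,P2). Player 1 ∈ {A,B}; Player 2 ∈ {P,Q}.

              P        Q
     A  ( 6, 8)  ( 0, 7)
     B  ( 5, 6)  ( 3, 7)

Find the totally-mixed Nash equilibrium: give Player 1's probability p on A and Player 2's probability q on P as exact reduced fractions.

P1 mixes 1/2 on A; P2 mixes 3/4 on P

P1 indiff ⇒ q·6+(1-q)·0 = q·5+(1-q)·3 ⇒ q(1) = (1-q)(3) ⇒ q = 3/4
P2 indiff ⇒ p·8+(1-p)·6 = p·7+(1-p)·7 ⇒ p(1) = (1-p)(1) ⇒ p = 1/2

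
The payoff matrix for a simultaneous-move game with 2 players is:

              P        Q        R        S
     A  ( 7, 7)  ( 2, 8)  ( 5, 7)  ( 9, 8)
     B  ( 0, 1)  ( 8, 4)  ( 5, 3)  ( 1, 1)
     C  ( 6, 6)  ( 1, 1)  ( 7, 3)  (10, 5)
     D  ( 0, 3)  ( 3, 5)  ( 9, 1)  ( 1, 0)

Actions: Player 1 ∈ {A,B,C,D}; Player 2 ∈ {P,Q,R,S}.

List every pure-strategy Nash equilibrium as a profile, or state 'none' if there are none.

(A,P): not NE [P2→S gives 8>7]
(A,Q): not NE [P1→B gives 8>2]
(A,R): not NE [P1→D gives 9>5; P2→S gives 8>7]
(A,S): not NE [P1→C gives 10>9]
(B,P): not NE [P1→A gives 7>0; P2→Q gives 4>1]
(B,Q): NE
(B,R): not NE [P1→D gives 9>5; P2→Q gives 4>3]
(B,S): not NE [P1→C gives 10>1; P2→Q gives 4>1]
(C,P): not NE [P1→A gives 7>6]
(C,Q): not NE [P1→B gives 8>1; P2→P gives 6>1]
(C,R): not NE [P1→D gives 9>7; P2→P gives 6>3]
(C,S): not NE [P2→P gives 6>5]
(D,P): not NE [P1→A gives 7>0; P2→Q gives 5>3]
(D,Q): not NE [P1→B gives 8>3]
(D,R): not NE [P2→Q gives 5>1]
(D,S): not NE [P1→C gives 10>1; P2→Q gives 5>0]

PSNE = {(B,Q)}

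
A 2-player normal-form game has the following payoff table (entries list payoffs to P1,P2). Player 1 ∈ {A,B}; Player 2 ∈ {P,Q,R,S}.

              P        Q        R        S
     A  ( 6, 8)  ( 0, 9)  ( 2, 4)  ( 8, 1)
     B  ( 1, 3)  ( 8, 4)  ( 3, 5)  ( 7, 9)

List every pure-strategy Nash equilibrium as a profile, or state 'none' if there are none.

(A,P): not NE [P2→Q gives 9>8]
(A,Q): not NE [P1→B gives 8>0]
(A,R): not NE [P1→B gives 3>2; P2→Q gives 9>4]
(A,S): not NE [P2→Q gives 9>1]
(B,P): not NE [P1→A gives 6>1; P2→S gives 9>3]
(B,Q): not NE [P2→S gives 9>4]
(B,R): not NE [P2→S gives 9>5]
(B,S): not NE [P1→A gives 8>7]

No pure NE.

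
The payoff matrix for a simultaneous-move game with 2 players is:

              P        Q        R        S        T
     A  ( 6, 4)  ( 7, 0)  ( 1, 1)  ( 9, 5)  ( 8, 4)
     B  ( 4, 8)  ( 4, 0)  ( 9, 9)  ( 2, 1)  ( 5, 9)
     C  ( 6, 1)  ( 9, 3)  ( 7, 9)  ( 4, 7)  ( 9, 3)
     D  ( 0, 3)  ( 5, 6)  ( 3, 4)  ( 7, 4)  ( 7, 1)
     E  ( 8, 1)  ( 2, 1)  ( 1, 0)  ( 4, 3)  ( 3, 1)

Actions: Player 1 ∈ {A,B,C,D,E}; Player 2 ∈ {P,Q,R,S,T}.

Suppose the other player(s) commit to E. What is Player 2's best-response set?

u_2(P vs E) = 1
u_2(Q vs E) = 1
u_2(R vs E) = 0
u_2(S vs E) = 3
u_2(T vs E) = 1
max payoff 3 at {S}

BR_2 = {S}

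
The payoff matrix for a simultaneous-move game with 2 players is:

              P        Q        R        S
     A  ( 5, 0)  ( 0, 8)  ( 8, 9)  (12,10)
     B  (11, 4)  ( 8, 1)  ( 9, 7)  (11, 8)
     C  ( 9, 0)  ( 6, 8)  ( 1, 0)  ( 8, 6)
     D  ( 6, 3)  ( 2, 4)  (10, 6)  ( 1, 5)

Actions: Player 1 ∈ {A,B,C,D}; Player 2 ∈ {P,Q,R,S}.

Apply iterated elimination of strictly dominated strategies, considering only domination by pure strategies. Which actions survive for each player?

P1 drop C (B beats it: P:11>9 Q:8>6 R:9>1 S:11>8)
P2 drop P (R beats it: A:9>0 B:7>4 D:6>3)
P2 drop Q (R beats it: A:9>8 B:7>1 D:6>4)
P1→{A,B,D} P2→{R,S}

IESDS → P1:{A,B,D} P2:{R,S}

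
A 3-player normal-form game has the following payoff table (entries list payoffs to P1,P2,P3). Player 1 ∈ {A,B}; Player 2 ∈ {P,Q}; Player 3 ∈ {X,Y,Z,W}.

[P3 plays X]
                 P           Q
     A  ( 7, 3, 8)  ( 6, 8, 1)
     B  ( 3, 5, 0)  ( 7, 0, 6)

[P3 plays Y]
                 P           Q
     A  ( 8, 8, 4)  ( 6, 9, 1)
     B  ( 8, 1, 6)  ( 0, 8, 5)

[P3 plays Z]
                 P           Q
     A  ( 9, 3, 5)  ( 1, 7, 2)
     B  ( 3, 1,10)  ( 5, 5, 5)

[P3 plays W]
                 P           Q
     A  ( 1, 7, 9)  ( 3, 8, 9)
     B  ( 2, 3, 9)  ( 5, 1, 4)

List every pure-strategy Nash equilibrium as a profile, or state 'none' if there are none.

(A,P,X): not NE [P2→Q gives 8>3; P3→W gives 9>8]
(A,P,Y): not NE [P2→Q gives 9>8; P3→W gives 9>4]
(A,P,Z): not NE [P2→Q gives 7>3; P3→W gives 9>5]
(A,P,W): not NE [P1→B gives 2>1; P2→Q gives 8>7]
(A,Q,X): not NE [P1→B gives 7>6; P3→W gives 9>1]
(A,Q,Y): not NE [P3→W gives 9>1]
(A,Q,Z): not NE [P1→B gives 5>1; P3→W gives 9>2]
(A,Q,W): not NE [P1→B gives 5>3]
(B,P,X): not NE [P1→A gives 7>3; P3→Z gives 10>0]
(B,P,Y): not NE [P2→Q gives 8>1; P3→Z gives 10>6]
(B,P,Z): not NE [P1→A gives 9>3; P2→Q gives 5>1]
(B,P,W): not NE [P3→Z gives 10>9]
(B,Q,X): not NE [P2→P gives 5>0]
(B,Q,Y): not NE [P1→A gives 6>0; P3→X gives 6>5]
(B,Q,Z): not NE [P3→X gives 6>5]
(B,Q,W): not NE [P2→P gives 3>1; P3→X gives 6>4]

No pure NE.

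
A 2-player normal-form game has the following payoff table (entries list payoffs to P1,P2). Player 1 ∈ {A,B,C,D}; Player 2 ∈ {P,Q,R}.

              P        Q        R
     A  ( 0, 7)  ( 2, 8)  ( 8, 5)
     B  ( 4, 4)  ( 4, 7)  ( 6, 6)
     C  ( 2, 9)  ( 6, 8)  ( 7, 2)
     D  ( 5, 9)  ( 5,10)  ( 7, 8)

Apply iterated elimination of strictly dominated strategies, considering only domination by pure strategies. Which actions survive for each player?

IESDS → P1:{C,D} P2:{P,Q}

P1 drop B (D beats it: P:5>4 Q:5>4 R:7>6)
P2 drop R (P beats it: A:7>5 C:9>2 D:9>8)
P1 drop A (C beats it: P:2>0 Q:6>2)
P1→{C,D} P2→{P,Q}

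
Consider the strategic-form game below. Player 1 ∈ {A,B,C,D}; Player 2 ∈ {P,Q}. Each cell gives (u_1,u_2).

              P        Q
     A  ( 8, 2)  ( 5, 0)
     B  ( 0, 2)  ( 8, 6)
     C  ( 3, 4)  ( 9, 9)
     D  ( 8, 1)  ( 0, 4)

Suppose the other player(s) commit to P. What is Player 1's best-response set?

u_1(A vs P) = 8
u_1(B vs P) = 0
u_1(C vs P) = 3
u_1(D vs P) = 8
max payoff 8 at {A,D}

P1 best: {A,D}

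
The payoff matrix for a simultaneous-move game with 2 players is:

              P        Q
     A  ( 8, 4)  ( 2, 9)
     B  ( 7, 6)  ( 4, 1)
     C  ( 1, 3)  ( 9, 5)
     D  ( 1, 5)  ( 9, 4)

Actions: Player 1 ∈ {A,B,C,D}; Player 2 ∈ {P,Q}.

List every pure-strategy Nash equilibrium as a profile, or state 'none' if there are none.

PSNE = {(C,Q)}

(A,P): not NE [P2→Q gives 9>4]
(A,Q): not NE [P1→D gives 9>2]
(B,P): not NE [P1→A gives 8>7]
(B,Q): not NE [P1→D gives 9>4; P2→P gives 6>1]
(C,P): not NE [P1→A gives 8>1; P2→Q gives 5>3]
(C,Q): NE
(D,P): not NE [P1→A gives 8>1]
(D,Q): not NE [P2→P gives 5>4]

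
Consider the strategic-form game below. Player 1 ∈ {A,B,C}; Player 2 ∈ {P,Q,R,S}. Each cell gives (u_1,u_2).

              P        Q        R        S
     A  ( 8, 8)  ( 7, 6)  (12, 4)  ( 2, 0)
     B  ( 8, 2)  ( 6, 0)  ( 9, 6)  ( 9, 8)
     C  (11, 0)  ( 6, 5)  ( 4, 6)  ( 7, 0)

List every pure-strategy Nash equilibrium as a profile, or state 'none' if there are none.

PSNE = {(B,S)}

(A,P): not NE [P1→C gives 11>8]
(A,Q): not NE [P2→P gives 8>6]
(A,R): not NE [P2→P gives 8>4]
(A,S): not NE [P1→B gives 9>2; P2→P gives 8>0]
(B,P): not NE [P1→C gives 11>8; P2→S gives 8>2]
(B,Q): not NE [P1→A gives 7>6; P2→S gives 8>0]
(B,R): not NE [P1→A gives 12>9; P2→S gives 8>6]
(B,S): NE
(C,P): not NE [P2→R gives 6>0]
(C,Q): not NE [P1→A gives 7>6; P2→R gives 6>5]
(C,R): not NE [P1→A gives 12>4]
(C,S): not NE [P1→B gives 9>7; P2→R gives 6>0]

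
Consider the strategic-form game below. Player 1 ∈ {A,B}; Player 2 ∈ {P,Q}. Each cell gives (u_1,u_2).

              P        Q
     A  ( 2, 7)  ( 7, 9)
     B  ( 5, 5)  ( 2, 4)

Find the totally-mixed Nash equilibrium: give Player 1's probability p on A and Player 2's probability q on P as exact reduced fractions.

P1 indiff ⇒ q·2+(1-q)·7 = q·5+(1-q)·2 ⇒ q(-3) = (1-q)(-5) ⇒ q = 5/8
P2 indiff ⇒ p·7+(1-p)·5 = p·9+(1-p)·4 ⇒ p(-2) = (1-p)(-1) ⇒ p = 1/3

(p,q) = (1/3, 5/8)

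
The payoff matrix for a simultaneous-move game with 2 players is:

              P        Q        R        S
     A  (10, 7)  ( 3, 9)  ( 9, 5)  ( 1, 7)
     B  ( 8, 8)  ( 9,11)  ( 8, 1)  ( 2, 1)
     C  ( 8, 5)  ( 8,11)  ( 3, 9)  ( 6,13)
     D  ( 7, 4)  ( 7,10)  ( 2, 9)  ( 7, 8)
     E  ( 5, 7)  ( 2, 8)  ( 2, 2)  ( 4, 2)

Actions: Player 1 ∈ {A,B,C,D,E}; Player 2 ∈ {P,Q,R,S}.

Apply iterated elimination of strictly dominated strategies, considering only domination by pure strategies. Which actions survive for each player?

P1 drop E (C beats it: P:8>5 Q:8>2 R:3>2 S:6>4)
P2 drop P (Q beats it: A:9>7 B:11>8 C:11>5 D:10>4)
P2 drop R (Q beats it: A:9>5 B:11>1 C:11>9 D:10>9)
P1 drop A (B beats it: Q:9>3 S:2>1)
P1→{B,C,D} P2→{Q,S}

IESDS → P1:{B,C,D} P2:{Q,S}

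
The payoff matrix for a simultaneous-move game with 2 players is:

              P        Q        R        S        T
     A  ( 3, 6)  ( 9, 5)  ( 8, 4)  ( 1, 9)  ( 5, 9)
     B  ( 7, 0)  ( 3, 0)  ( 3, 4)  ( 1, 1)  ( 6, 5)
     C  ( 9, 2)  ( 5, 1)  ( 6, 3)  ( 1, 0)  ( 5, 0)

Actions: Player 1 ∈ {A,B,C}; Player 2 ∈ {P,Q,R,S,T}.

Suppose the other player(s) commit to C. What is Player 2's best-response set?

u_2(P vs C) = 2
u_2(Q vs C) = 1
u_2(R vs C) = 3
u_2(S vs C) = 0
u_2(T vs C) = 0
max payoff 3 at {R}

argmax u_2 = {R}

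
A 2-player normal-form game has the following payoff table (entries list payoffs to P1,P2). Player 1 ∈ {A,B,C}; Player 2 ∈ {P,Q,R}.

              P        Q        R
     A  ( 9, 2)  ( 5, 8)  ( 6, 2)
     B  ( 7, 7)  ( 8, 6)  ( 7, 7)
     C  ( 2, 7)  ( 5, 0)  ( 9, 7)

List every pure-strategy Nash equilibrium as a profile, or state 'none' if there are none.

(A,P): not NE [P2→Q gives 8>2]
(A,Q): not NE [P1→B gives 8>5]
(A,R): not NE [P1→C gives 9>6; P2→Q gives 8>2]
(B,P): not NE [P1→A gives 9>7]
(B,Q): not NE [P2→R gives 7>6]
(B,R): not NE [P1→C gives 9>7]
(C,P): not NE [P1→A gives 9>2]
(C,Q): not NE [P1→B gives 8>5; P2→R gives 7>0]
(C,R): NE

PSNE = {(C,R)}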